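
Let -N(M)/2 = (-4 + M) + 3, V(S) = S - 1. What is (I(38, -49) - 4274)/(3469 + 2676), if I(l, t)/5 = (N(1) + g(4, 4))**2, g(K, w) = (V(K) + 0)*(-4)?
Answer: -3554/6145 ≈ -0.57836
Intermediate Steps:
V(S) = -1 + S
g(K, w) = 4 - 4*K (g(K, w) = ((-1 + K) + 0)*(-4) = (-1 + K)*(-4) = 4 - 4*K)
N(M) = 2 - 2*M (N(M) = -2*((-4 + M) + 3) = -2*(-1 + M) = 2 - 2*M)
I(l, t) = 720 (I(l, t) = 5*((2 - 2*1) + (4 - 4*4))**2 = 5*((2 - 2) + (4 - 16))**2 = 5*(0 - 12)**2 = 5*(-12)**2 = 5*144 = 720)
(I(38, -49) - 4274)/(3469 + 2676) = (720 - 4274)/(3469 + 2676) = -3554/6145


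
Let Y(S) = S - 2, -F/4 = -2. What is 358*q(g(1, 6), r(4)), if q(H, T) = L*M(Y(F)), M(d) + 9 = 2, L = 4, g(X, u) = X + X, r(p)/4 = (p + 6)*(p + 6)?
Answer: -10024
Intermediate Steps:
r(p) = 4*(6 + p)² (r(p) = 4*((p + 6)*(p + 6)) = 4*((6 + p)*(6 + p)) = 4*(6 + p)²)
F = 8 (F = -4*(-2) = 8)
g(X, u) = 2*X
Y(S) = -2 + S
M(d) = -7 (M(d) = -9 + 2 = -7)
q(H, T) = -28 (q(H, T) = 4*(-7) = -28)
358*q(g(1, 6), r(4)) = 358*(-28) = -10024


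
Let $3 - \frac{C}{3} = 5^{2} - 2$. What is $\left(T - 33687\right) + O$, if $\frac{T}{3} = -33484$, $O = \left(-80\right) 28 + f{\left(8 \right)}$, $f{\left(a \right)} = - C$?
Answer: $-136319$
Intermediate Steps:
$C = -60$ ($C = 9 - 3 \left(5^{2} - 2\right) = 9 - 3 \left(25 - 2\right) = 9 - 69 = -60$)
$f{\left(a \right)} = 60$ ($f{\left(a \right)} = \left(-1\right) \left(-60\right) = 60$)
$O = -2180$ ($O = \left(-80\right) 28 + 60 = -2240 + 60 = -2180$)
$T = -100452$ ($T = 3 \left(-33484\right) = -100452$)
$\left(T - 33687\right) + O = \left(-100452 - 33687\right) - 2180 = -134139 - 2180 = -136319$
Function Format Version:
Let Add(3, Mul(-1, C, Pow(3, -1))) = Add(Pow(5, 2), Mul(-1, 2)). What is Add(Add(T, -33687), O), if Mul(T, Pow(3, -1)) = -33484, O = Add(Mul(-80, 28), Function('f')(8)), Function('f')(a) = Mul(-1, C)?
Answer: -136319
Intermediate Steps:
C = -60 (C = Add(9, Mul(-3, Add(Pow(5, 2), Mul(-1, 2)))) = Add(9, Mul(-3, Add(25, -2))) = Add(9, Mul(-3, 23)) = Add(9, -69) = -60)
Function('f')(a) = 60 (Function('f')(a) = Mul(-1, -60) = 60)
O = -2180 (O = Add(Mul(-80, 28), 60) = Add(-2240, 60) = -2180)
T = -100452 (T = Mul(3, -33484) = -100452)
Add(Add(T, -33687), O) = Add(Add(-100452, -33687), -2180) = Add(-134139, -2180) = -136319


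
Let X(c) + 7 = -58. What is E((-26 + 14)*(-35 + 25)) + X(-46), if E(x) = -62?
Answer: -127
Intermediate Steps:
X(c) = -65 (X(c) = -7 - 58 = -65)
E((-26 + 14)*(-35 + 25)) + X(-46) = -62 - 65 = -127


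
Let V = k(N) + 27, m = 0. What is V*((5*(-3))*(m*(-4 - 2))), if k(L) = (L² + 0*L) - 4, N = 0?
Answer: 0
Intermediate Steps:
k(L) = -4 + L² (k(L) = (L² + 0) - 4 = L² - 4 = -4 + L²)
V = 23 (V = (-4 + 0²) + 27 = (-4 + 0) + 27 = -4 + 27 = 23)
V*((5*(-3))*(m*(-4 - 2))) = 23*((5*(-3))*(0*(-4 - 2))) = 23*(-0*(-6)) = 23*(-15*0) = 23*0 = 0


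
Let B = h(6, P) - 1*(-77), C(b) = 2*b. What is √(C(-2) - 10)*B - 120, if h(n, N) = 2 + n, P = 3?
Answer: -120 + 85*I*√14 ≈ -120.0 + 318.04*I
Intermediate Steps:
B = 85 (B = (2 + 6) - 1*(-77) = 8 + 77 = 85)
√(C(-2) - 10)*B - 120 = √(2*(-2) - 10)*85 - 120 = √(-4 - 10)*85 - 120 = √(-14)*85 - 120 = (I*√14)*85 - 120 = 85*I*√14 - 120 = -120 + 85*I*√14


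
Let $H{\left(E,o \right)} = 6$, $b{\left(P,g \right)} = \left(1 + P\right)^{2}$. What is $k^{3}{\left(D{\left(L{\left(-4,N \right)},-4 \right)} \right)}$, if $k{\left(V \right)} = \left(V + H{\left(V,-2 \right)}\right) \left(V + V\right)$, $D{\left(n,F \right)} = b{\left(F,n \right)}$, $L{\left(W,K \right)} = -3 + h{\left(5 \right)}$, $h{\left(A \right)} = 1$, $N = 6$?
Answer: $19683000$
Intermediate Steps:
$L{\left(W,K \right)} = -2$ ($L{\left(W,K \right)} = -3 + 1 = -2$)
$D{\left(n,F \right)} = \left(1 + F\right)^{2}$
$k{\left(V \right)} = 2 V \left(6 + V\right)$ ($k{\left(V \right)} = \left(V + 6\right) \left(V + V\right) = \left(6 + V\right) 2 V = 2 V \left(6 + V\right)$)
$k^{3}{\left(D{\left(L{\left(-4,N \right)},-4 \right)} \right)} = \left(2 \left(1 - 4\right)^{2} \left(6 + \left(1 - 4\right)^{2}\right)\right)^{3} = \left(2 \left(-3\right)^{2} \left(6 + \left(-3\right)^{2}\right)\right)^{3} = \left(2 \cdot 9 \left(6 + 9\right)\right)^{3} = \left(2 \cdot 9 \cdot 15\right)^{3} = 270^{3} = 19683000$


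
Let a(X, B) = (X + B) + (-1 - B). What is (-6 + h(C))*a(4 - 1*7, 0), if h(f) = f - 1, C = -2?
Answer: 36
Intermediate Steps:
h(f) = -1 + f
a(X, B) = -1 + X (a(X, B) = (B + X) + (-1 - B) = -1 + X)
(-6 + h(C))*a(4 - 1*7, 0) = (-6 + (-1 - 2))*(-1 + (4 - 1*7)) = (-6 - 3)*(-1 + (4 - 7)) = -9*(-1 - 3) = -9*(-4) = 36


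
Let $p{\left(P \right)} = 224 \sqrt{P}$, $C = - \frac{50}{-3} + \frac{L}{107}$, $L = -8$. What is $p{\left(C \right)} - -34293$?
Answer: $34293 + \frac{224 \sqrt{1709646}}{321} \approx 35205.0$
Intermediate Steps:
$C = \frac{5326}{321}$ ($C = - \frac{50}{-3} - \frac{8}{107} = \left(-50\right) \left(- \frac{1}{3}\right) - \frac{8}{107} = \frac{50}{3} - \frac{8}{107} = \frac{5326}{321} \approx 16.592$)
$p{\left(C \right)} - -34293 = 224 \sqrt{\frac{5326}{321}} - -34293 = 224 \frac{\sqrt{1709646}}{321} + 34293 = \frac{224 \sqrt{1709646}}{321} + 34293 = 34293 + \frac{224 \sqrt{1709646}}{321}$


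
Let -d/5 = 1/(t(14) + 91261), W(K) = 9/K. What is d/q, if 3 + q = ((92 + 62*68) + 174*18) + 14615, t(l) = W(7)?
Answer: -35/14087611472 ≈ -2.4845e-9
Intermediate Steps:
t(l) = 9/7
q = 22052 (q = -3 + (((92 + 62*68) + 174*18) + 14615) = -3 + (((92 + 4216) + 3132) + 14615) = -3 + ((4308 + 3132) + 14615) = -3 + (7440 + 14615) = -3 + 22055 = 22052)
d = -35/638836 (d = -5/(9/7 + 91261) = -5/638836/7 = -5*7/638836 = -35/638836 ≈ -5.4787e-5)
d/q = -35/638836/22052 = -35/638836*1/22052 = -35/14087611472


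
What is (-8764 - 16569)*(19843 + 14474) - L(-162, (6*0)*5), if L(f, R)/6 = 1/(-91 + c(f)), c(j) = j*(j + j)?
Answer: -45551466138723/52397 ≈ -8.6935e+8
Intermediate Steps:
c(j) = 2*j² (c(j) = j*(2*j) = 2*j²)
L(f, R) = 6/(-91 + 2*f²)
(-8764 - 16569)*(19843 + 14474) - L(-162, (6*0)*5) = (-8764 - 16569)*(19843 + 14474) - 6/(-91 + 2*(-162)²) = -25333*34317 - 6/(-91 + 2*26244) = -869352561 - 6/(-91 + 52488) = -869352561 - 6/52397 = -45551466138723/52397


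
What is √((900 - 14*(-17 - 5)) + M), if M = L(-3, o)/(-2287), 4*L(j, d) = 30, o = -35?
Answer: √25273074398/4574 ≈ 34.756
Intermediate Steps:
L(j, d) = 15/2 (L(j, d) = (¼)*30 = 15/2)
M = -15/4574 (M = (15/2)/(-2287) = (15/2)*(-1/2287) = -15/4574 ≈ -0.0032794)
√((900 - 14*(-17 - 5)) + M) = √((900 - 14*(-17 - 5)) - 15/4574) = √((900 - 14*(-22)) - 15/4574) = √((900 + 308) - 15/4574) = √(1208 - 15/4574) = √(5525377/4574) = √25273074398/4574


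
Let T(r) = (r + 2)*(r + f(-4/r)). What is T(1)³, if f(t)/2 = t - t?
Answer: 27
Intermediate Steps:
f(t) = 0 (f(t) = 2*(t - t) = 2*0 = 0)
T(r) = r*(2 + r) (T(r) = (r + 2)*(r + 0) = (2 + r)*r = r*(2 + r))
T(1)³ = (1*(2 + 1))³ = (1*3)³ = 3³ = 27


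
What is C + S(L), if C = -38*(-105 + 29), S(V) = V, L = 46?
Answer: 2934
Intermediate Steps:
C = 2888 (C = -38*(-76) = 2888)
C + S(L) = 2888 + 46 = 2934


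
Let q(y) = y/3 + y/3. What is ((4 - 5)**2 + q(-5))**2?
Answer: 49/9 ≈ 5.4444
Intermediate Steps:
q(y) = 2*y/3 (q(y) = y*(1/3) + y*(1/3) = y/3 + y/3 = 2*y/3)
((4 - 5)**2 + q(-5))**2 = ((4 - 5)**2 + (2/3)*(-5))**2 = ((-1)**2 - 10/3)**2 = (1 - 10/3)**2 = (-7/3)**2 = 49/9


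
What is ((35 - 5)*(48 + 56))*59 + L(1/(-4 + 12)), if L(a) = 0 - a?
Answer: 1472639/8 ≈ 1.8408e+5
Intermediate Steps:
L(a) = -a
((35 - 5)*(48 + 56))*59 + L(1/(-4 + 12)) = ((35 - 5)*(48 + 56))*59 - 1/(-4 + 12) = (30*104)*59 - 1/8 = 3120*59 - 1*1/8 = 184080 - 1/8 = 1472639/8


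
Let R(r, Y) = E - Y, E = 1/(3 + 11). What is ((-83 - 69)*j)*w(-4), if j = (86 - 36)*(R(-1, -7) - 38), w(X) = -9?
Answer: -14808600/7 ≈ -2.1155e+6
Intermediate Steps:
E = 1/14 ≈ 0.071429
R(r, Y) = 1/14 - Y
j = -10825/7 (j = (86 - 36)*((1/14 - 1*(-7)) - 38) = 50*((1/14 + 7) - 38) = 50*(99/14 - 38) = 50*(-433/14) = -10825/7 ≈ -1546.4)
((-83 - 69)*j)*w(-4) = ((-83 - 69)*(-10825/7))*(-9) = -152*(-10825/7)*(-9) = (1645400/7)*(-9) = -14808600/7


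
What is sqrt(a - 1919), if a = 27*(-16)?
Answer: I*sqrt(2351) ≈ 48.487*I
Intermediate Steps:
a = -432
sqrt(a - 1919) = sqrt(-432 - 1919) = sqrt(-2351) = I*sqrt(2351)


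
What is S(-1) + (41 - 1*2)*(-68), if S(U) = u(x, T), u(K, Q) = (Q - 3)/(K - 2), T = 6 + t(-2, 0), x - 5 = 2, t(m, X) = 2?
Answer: -2651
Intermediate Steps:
x = 7 (x = 5 + 2 = 7)
T = 8 (T = 6 + 2 = 8)
u(K, Q) = (-3 + Q)/(-2 + K)
S(U) = 1 (S(U) = (-3 + 8)/(-2 + 7) = 5/5 = (⅕)*5 = 1)
S(-1) + (41 - 1*2)*(-68) = 1 + (41 - 1*2)*(-68) = 1 + (41 - 2)*(-68) = 1 + 39*(-68) = 1 - 2652 = -2651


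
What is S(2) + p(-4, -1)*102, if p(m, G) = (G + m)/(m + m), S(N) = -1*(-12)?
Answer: 303/4 ≈ 75.750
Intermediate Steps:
S(N) = 12
p(m, G) = (G + m)/(2*m) (p(m, G) = (G + m)/((2*m)) = (G + m)*(1/(2*m)) = (G + m)/(2*m))
S(2) + p(-4, -1)*102 = 12 + ((½)*(-1 - 4)/(-4))*102 = 12 + ((½)*(-¼)*(-5))*102 = 12 + (5/8)*102 = 12 + 255/4 = 303/4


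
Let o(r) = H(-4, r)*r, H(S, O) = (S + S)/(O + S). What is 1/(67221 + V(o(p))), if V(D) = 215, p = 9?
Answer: 1/67436 ≈ 1.4829e-5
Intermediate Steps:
H(S, O) = 2*S/(O + S) (H(S, O) = (2*S)/(O + S) = 2*S/(O + S))
o(r) = -8*r/(-4 + r) (o(r) = (2*(-4)/(r - 4))*r = (2*(-4)/(-4 + r))*r = (-8/(-4 + r))*r = -8*r/(-4 + r))
1/(67221 + V(o(p))) = 1/(67221 + 215) = 1/67436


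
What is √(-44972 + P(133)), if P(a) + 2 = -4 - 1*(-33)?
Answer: I*√44945 ≈ 212.0*I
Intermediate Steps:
P(a) = 27 (P(a) = -2 + (-4 - 1*(-33)) = -2 + (-4 + 33) = -2 + 29 = 27)
√(-44972 + P(133)) = √(-44972 + 27) = √(-44945) = I*√44945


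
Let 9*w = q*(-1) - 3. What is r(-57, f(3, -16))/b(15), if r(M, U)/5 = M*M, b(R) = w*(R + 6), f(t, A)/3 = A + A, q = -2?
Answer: -48735/7 ≈ -6962.1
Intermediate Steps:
w = -⅑ (w = (-2*(-1) - 3)/9 = (2 - 3)/9 = (⅑)*(-1) = -⅑ ≈ -0.11111)
f(t, A) = 6*A (f(t, A) = 3*(A + A) = 3*(2*A) = 6*A)
b(R) = -⅔ - R/9 (b(R) = -(R + 6)/9 = -(6 + R)/9 = -⅔ - R/9)
r(M, U) = 5*M² (r(M, U) = 5*(M*M) = 5*M²)
r(-57, f(3, -16))/b(15) = (5*(-57)²)/(-⅔ - ⅑*15) = (5*3249)/(-⅔ - 5/3) = 16245/(-7/3) = 16245*(-3/7) = -48735/7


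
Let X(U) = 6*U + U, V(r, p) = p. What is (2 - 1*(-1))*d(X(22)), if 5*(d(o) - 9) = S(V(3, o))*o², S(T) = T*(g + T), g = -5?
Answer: 1632562143/5 ≈ 3.2651e+8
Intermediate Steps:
X(U) = 7*U
S(T) = T*(-5 + T)
d(o) = 9 + o³*(-5 + o)/5 (d(o) = 9 + ((o*(-5 + o))*o²)/5 = 9 + (o³*(-5 + o))/5 = 9 + o³*(-5 + o)/5)
(2 - 1*(-1))*d(X(22)) = (2 - 1*(-1))*(9 + (7*22)³*(-5 + 7*22)/5) = (2 + 1)*(9 + (⅕)*154³*(-5 + 154)) = 3*(9 + (⅕)*3652264*149) = 3*(9 + 544187336/5) = 3*(544187381/5) = 1632562143/5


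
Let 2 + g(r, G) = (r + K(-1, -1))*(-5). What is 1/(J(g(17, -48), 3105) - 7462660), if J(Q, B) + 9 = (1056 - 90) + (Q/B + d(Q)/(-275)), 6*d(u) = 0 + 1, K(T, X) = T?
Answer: -341550/2548544668877 ≈ -1.3402e-7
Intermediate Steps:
d(u) = ⅙ (d(u) = (0 + 1)/6 = (⅙)*1 = ⅙)
g(r, G) = 3 - 5*r (g(r, G) = -2 + (r - 1)*(-5) = -2 + (-1 + r)*(-5) = -2 + (5 - 5*r) = 3 - 5*r)
J(Q, B) = 1579049/1650 + Q/B (J(Q, B) = -9 + ((1056 - 90) + (Q/B + (⅙)/(-275))) = -9 + (966 + (Q/B + (⅙)*(-1/275))) = -9 + (966 + (Q/B - 1/1650)) = -9 + (966 + (-1/1650 + Q/B)) = -9 + (1593899/1650 + Q/B) = 1579049/1650 + Q/B)
1/(J(g(17, -48), 3105) - 7462660) = 1/((1579049/1650 + (3 - 5*17)/3105) - 7462660) = 1/((1579049/1650 + (3 - 85)*(1/3105)) - 7462660) = 1/((1579049/1650 - 82*1/3105) - 7462660) = 1/((1579049/1650 - 82/3105) - 7462660) = 1/(326854123/341550 - 7462660) = 1/(-2548544668877/341550) = -341550/2548544668877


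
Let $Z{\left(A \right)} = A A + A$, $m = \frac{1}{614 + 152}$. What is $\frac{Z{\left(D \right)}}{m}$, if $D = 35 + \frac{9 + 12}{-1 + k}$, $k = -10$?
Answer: $\frac{104559000}{121} \approx 8.6412 \cdot 10^{5}$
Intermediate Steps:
$D = \frac{364}{11}$ ($D = 35 + \frac{9 + 12}{-1 - 10} = 35 + \frac{21}{-11} = 35 + 21 \left(- \frac{1}{11}\right) = 35 - \frac{21}{11} = \frac{364}{11} \approx 33.091$)
$m = \frac{1}{766} \approx 0.0013055$
$Z{\left(A \right)} = A + A^{2}$ ($Z{\left(A \right)} = A^{2} + A = A + A^{2}$)
$\frac{Z{\left(D \right)}}{m} = \frac{364 \left(1 + \frac{364}{11}\right)}{11} \frac{1}{\frac{1}{766}} = \frac{364}{11} \cdot \frac{375}{11} \cdot 766 = \frac{136500}{121} \cdot 766 = \frac{104559000}{121}$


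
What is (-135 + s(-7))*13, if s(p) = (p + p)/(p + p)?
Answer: -1742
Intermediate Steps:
s(p) = 1 (s(p) = (2*p)/((2*p)) = (2*p)*(1/(2*p)) = 1)
(-135 + s(-7))*13 = (-135 + 1)*13 = -134*13 = -1742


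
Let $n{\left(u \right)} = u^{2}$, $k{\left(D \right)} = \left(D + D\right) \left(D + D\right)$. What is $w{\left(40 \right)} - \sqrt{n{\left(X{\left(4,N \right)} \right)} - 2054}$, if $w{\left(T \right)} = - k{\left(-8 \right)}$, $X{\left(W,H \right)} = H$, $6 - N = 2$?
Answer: $-256 - i \sqrt{2038} \approx -256.0 - 45.144 i$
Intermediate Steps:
$N = 4$ ($N = 6 - 2 = 4$)
$k{\left(D \right)} = 4 D^{2}$ ($k{\left(D \right)} = 2 D 2 D = 4 D^{2}$)
$w{\left(T \right)} = -256$ ($w{\left(T \right)} = - 4 \left(-8\right)^{2} = - 4 \cdot 64 = \left(-1\right) 256 = -256$)
$w{\left(40 \right)} - \sqrt{n{\left(X{\left(4,N \right)} \right)} - 2054} = -256 - \sqrt{4^{2} - 2054} = -256 - \sqrt{16 - 2054} = -256 - \sqrt{-2038} = -256 - i \sqrt{2038}$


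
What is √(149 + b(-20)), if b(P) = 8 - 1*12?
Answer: √145 ≈ 12.042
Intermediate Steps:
b(P) = -4 (b(P) = 8 - 12 = -4)
√(149 + b(-20)) = √(149 - 4) = √145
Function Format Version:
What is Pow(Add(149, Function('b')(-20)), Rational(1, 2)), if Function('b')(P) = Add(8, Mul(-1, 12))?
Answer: Pow(145, Rational(1, 2)) ≈ 12.042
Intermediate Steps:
Function('b')(P) = -4 (Function('b')(P) = Add(8, -12) = -4)
Pow(Add(149, Function('b')(-20)), Rational(1, 2)) = Pow(Add(149, -4), Rational(1, 2)) = Pow(145, Rational(1, 2))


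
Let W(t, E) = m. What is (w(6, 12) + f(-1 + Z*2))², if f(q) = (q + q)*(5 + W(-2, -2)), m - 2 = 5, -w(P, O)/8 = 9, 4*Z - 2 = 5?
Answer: 144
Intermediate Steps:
Z = 7/4 (Z = ½ + (¼)*5 = ½ + 5/4 = 7/4 ≈ 1.7500)
w(P, O) = -72 (w(P, O) = -8*9 = -72)
m = 7 (m = 2 + 5 = 7)
W(t, E) = 7
f(q) = 24*q (f(q) = (q + q)*(5 + 7) = (2*q)*12 = 24*q)
(w(6, 12) + f(-1 + Z*2))² = (-72 + 24*(-1 + (7/4)*2))² = (-72 + 24*(-1 + 7/2))² = (-72 + 24*(5/2))² = (-72 + 60)² = (-12)² = 144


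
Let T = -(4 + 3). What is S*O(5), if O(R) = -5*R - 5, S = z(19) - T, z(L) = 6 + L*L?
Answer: -11220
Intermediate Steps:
z(L) = 6 + L**2
T = -7 (T = -1*7 = -7)
S = 374 (S = (6 + 19**2) - 1*(-7) = (6 + 361) + 7 = 367 + 7 = 374)
O(R) = -5 - 5*R
S*O(5) = 374*(-5 - 5*5) = 374*(-5 - 25) = 374*(-30) = -11220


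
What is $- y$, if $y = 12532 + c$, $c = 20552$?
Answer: $-33084$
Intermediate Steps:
$y = 33084$ ($y = 12532 + 20552 = 33084$)
$- y = \left(-1\right) 33084 = -33084$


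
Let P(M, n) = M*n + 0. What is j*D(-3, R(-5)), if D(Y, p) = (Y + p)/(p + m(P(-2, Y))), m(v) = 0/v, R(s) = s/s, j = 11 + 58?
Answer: -138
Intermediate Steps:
j = 69
P(M, n) = M*n
R(s) = 1
m(v) = 0
D(Y, p) = (Y + p)/p (D(Y, p) = (Y + p)/(p + 0) = (Y + p)/p)
j*D(-3, R(-5)) = 69*((-3 + 1)/1) = 69*(1*(-2)) = 69*(-2) = -138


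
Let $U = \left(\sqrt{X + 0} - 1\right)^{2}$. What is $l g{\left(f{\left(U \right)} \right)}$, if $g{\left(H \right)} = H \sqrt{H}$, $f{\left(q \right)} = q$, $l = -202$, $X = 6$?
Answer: $3838 - 1818 \sqrt{6} \approx -615.17$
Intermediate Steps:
$U = \left(-1 + \sqrt{6}\right)^{2}$ ($U = \left(\sqrt{6 + 0} - 1\right)^{2} = \left(\sqrt{6} - 1\right)^{2} = \left(-1 + \sqrt{6}\right)^{2} \approx 2.101$)
$g{\left(H \right)} = H^{\frac{3}{2}}$
$l g{\left(f{\left(U \right)} \right)} = - 202 \left(\left(1 - \sqrt{6}\right)^{2}\right)^{\frac{3}{2}} = - 202 \left(-1 + \sqrt{6}\right)^{3}$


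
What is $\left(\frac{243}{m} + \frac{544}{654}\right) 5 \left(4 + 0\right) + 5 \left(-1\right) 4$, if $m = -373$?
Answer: $- \frac{1999520}{121971} \approx -16.393$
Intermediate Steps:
$\left(\frac{243}{m} + \frac{544}{654}\right) 5 \left(4 + 0\right) + 5 \left(-1\right) 4 = \left(\frac{243}{-373} + \frac{544}{654}\right) 5 \left(4 + 0\right) + 5 \left(-1\right) 4 = \left(243 \left(- \frac{1}{373}\right) + 544 \cdot \frac{1}{654}\right) 5 \cdot 4 - 20 = \left(- \frac{243}{373} + \frac{272}{327}\right) 20 - 20 = \frac{21995}{121971} \cdot 20 - 20 = \frac{439900}{121971} - 20 = - \frac{1999520}{121971}$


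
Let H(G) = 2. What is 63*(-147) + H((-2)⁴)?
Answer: -9259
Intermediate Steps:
63*(-147) + H((-2)⁴) = 63*(-147) + 2 = -9261 + 2 = -9259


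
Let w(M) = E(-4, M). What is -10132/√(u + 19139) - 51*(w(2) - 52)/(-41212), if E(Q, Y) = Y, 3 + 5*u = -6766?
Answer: -1275/20606 - 5066*√444630/44463 ≈ -76.036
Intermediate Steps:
u = -6769/5 (u = -⅗ + (⅕)*(-6766) = -⅗ - 6766/5 = -6769/5 ≈ -1353.8)
w(M) = M
-10132/√(u + 19139) - 51*(w(2) - 52)/(-41212) = -10132/√(-6769/5 + 19139) - 51*(2 - 52)/(-41212) = -10132*√444630/88926 - 51*(-50)*(-1/41212) = -10132*√444630/88926 + 2550*(-1/41212) = -5066*√444630/44463 - 1275/20606 = -1275/20606 - 5066*√444630/44463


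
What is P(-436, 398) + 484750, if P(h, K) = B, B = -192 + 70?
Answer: 484628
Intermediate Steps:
B = -122
P(h, K) = -122
P(-436, 398) + 484750 = -122 + 484750 = 484628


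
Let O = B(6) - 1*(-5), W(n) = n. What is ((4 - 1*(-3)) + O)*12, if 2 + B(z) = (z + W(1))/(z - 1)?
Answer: 684/5 ≈ 136.80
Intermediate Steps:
B(z) = -2 + (1 + z)/(-1 + z) (B(z) = -2 + (z + 1)/(z - 1) = -2 + (1 + z)/(-1 + z))
O = 22/5 (O = (3 - 1*6)/(-1 + 6) - 1*(-5) = (3 - 6)/5 + 5 = (⅕)*(-3) + 5 = -⅗ + 5 = 22/5 ≈ 4.4000)
((4 - 1*(-3)) + O)*12 = ((4 - 1*(-3)) + 22/5)*12 = ((4 + 3) + 22/5)*12 = (7 + 22/5)*12 = (57/5)*12 = 684/5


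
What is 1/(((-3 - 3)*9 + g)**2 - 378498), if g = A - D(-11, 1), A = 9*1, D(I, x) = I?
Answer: -1/377342 ≈ -2.6501e-6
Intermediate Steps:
A = 9
g = 20 (g = 9 - 1*(-11) = 9 + 11 = 20)
1/(((-3 - 3)*9 + g)**2 - 378498) = 1/(((-3 - 3)*9 + 20)**2 - 378498) = 1/((-6*9 + 20)**2 - 378498) = 1/((-54 + 20)**2 - 378498) = 1/((-34)**2 - 378498) = 1/(1156 - 378498) = 1/(-377342) = -1/377342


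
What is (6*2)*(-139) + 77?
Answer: -1591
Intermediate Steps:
(6*2)*(-139) + 77 = 12*(-139) + 77 = -1668 + 77 = -1591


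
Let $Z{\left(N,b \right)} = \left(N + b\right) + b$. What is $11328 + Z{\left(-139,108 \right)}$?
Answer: $11405$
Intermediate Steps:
$Z{\left(N,b \right)} = N + 2 b$
$11328 + Z{\left(-139,108 \right)} = 11328 + \left(-139 + 2 \cdot 108\right) = 11328 + \left(-139 + 216\right) = 11328 + 77 = 11405$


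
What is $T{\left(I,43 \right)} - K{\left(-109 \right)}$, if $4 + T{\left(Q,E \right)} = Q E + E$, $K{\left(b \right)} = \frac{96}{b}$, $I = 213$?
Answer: $\frac{1002678}{109} \approx 9198.9$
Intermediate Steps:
$T{\left(Q,E \right)} = -4 + E + E Q$ ($T{\left(Q,E \right)} = -4 + \left(Q E + E\right) = -4 + \left(E Q + E\right) = -4 + \left(E + E Q\right) = -4 + E + E Q$)
$T{\left(I,43 \right)} - K{\left(-109 \right)} = \left(-4 + 43 + 43 \cdot 213\right) - \frac{96}{-109} = \left(-4 + 43 + 9159\right) - 96 \left(- \frac{1}{109}\right) = 9198 - - \frac{96}{109} = 9198 + \frac{96}{109} = \frac{1002678}{109}$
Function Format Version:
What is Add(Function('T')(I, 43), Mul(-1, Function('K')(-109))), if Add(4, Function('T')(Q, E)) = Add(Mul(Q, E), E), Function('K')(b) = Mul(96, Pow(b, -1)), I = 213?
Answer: Rational(1002678, 109) ≈ 9198.9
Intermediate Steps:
Function('T')(Q, E) = Add(-4, E, Mul(E, Q)) (Function('T')(Q, E) = Add(-4, Add(Mul(Q, E), E)) = Add(-4, Add(Mul(E, Q), E)) = Add(-4, Add(E, Mul(E, Q))) = Add(-4, E, Mul(E, Q)))
Add(Function('T')(I, 43), Mul(-1, Function('K')(-109))) = Add(Add(-4, 43, Mul(43, 213)), Mul(-1, Mul(96, Pow(-109, -1)))) = Add(Add(-4, 43, 9159), Mul(-1, Mul(96, Rational(-1, 109)))) = Add(9198, Mul(-1, Rational(-96, 109))) = Add(9198, Rational(96, 109)) = Rational(1002678, 109)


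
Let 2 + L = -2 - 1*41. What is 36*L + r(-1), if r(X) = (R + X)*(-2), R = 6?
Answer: -1630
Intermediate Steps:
L = -45 (L = -2 + (-2 - 1*41) = -2 + (-2 - 41) = -2 - 43 = -45)
r(X) = -12 - 2*X (r(X) = (6 + X)*(-2) = -12 - 2*X)
36*L + r(-1) = 36*(-45) + (-12 - 2*(-1)) = -1620 + (-12 + 2) = -1620 - 10 = -1630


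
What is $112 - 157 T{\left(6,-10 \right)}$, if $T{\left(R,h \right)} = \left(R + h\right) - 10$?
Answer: $2310$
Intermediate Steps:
$T{\left(R,h \right)} = -10 + R + h$
$112 - 157 T{\left(6,-10 \right)} = 112 - 157 \left(-10 + 6 - 10\right) = 112 - -2198 = 112 + 2198 = 2310$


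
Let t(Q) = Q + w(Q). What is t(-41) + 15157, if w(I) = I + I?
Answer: 15034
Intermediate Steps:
w(I) = 2*I
t(Q) = 3*Q (t(Q) = Q + 2*Q = 3*Q)
t(-41) + 15157 = 3*(-41) + 15157 = -123 + 15157 = 15034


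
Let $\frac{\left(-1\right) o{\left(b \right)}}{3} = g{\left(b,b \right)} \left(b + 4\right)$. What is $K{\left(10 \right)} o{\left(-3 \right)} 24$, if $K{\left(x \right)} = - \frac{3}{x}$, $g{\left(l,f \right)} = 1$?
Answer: $\frac{108}{5} \approx 21.6$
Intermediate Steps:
$o{\left(b \right)} = -12 - 3 b$ ($o{\left(b \right)} = - 3 \cdot 1 \left(b + 4\right) = - 3 \cdot 1 \left(4 + b\right) = - 3 \left(4 + b\right) = -12 - 3 b$)
$K{\left(10 \right)} o{\left(-3 \right)} 24 = - \frac{3}{10} \left(-12 - -9\right) 24 = \left(-3\right) \frac{1}{10} \left(-12 + 9\right) 24 = \left(- \frac{3}{10}\right) \left(-3\right) 24 = \frac{9}{10} \cdot 24 = \frac{108}{5}$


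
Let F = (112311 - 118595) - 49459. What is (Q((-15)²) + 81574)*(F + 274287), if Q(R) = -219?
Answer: 17779647120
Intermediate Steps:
F = -55743 (F = -6284 - 49459 = -55743)
(Q((-15)²) + 81574)*(F + 274287) = (-219 + 81574)*(-55743 + 274287) = 81355*218544 = 17779647120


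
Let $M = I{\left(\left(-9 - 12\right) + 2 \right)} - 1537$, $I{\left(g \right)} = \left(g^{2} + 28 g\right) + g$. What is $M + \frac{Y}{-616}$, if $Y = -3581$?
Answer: $- \frac{1060251}{616} \approx -1721.2$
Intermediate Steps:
$I{\left(g \right)} = g^{2} + 29 g$
$M = -1727$ ($M = \left(\left(-9 - 12\right) + 2\right) \left(29 + \left(\left(-9 - 12\right) + 2\right)\right) - 1537 = \left(-21 + 2\right) \left(29 + \left(-21 + 2\right)\right) - 1537 = - 19 \left(29 - 19\right) - 1537 = \left(-19\right) 10 - 1537 = -190 - 1537 = -1727$)
$M + \frac{Y}{-616} = -1727 - \frac{3581}{-616} = -1727 - - \frac{3581}{616} = -1727 + \frac{3581}{616} = - \frac{1060251}{616}$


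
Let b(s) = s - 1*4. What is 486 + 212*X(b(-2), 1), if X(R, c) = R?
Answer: -786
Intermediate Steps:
b(s) = -4 + s (b(s) = s - 4 = -4 + s)
486 + 212*X(b(-2), 1) = 486 + 212*(-4 - 2) = 486 + 212*(-6) = 486 - 1272 = -786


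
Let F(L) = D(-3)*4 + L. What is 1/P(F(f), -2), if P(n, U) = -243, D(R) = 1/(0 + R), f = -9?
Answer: -1/243 ≈ -0.0041152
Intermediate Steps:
D(R) = 1/R
F(L) = -4/3 + L (F(L) = 4/(-3) + L = -⅓*4 + L = -4/3 + L)
1/P(F(f), -2) = 1/(-243) = -1/243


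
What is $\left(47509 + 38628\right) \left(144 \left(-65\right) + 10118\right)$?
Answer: $65291846$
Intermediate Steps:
$\left(47509 + 38628\right) \left(144 \left(-65\right) + 10118\right) = 86137 \left(-9360 + 10118\right) = 86137 \cdot 758 = 65291846$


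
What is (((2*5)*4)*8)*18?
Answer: 5760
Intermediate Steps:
(((2*5)*4)*8)*18 = ((10*4)*8)*18 = (40*8)*18 = 320*18 = 5760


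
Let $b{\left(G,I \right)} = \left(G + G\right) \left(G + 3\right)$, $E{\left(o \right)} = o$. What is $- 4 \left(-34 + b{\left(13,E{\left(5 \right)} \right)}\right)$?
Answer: $-1528$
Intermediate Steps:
$b{\left(G,I \right)} = 2 G \left(3 + G\right)$
$- 4 \left(-34 + b{\left(13,E{\left(5 \right)} \right)}\right) = - 4 \left(-34 + 2 \cdot 13 \left(3 + 13\right)\right) = - 4 \left(-34 + 2 \cdot 13 \cdot 16\right) = - 4 \left(-34 + 416\right) = \left(-4\right) 382 = -1528$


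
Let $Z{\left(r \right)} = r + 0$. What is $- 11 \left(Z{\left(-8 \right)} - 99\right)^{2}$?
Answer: $-125939$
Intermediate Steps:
$Z{\left(r \right)} = r$
$- 11 \left(Z{\left(-8 \right)} - 99\right)^{2} = - 11 \left(-8 - 99\right)^{2} = - 11 \left(-107\right)^{2} = \left(-11\right) 11449 = -125939$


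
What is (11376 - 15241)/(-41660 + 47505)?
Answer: -773/1169 ≈ -0.66125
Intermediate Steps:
(11376 - 15241)/(-41660 + 47505) = -3865/5845 = -3865*1/5845 = -773/1169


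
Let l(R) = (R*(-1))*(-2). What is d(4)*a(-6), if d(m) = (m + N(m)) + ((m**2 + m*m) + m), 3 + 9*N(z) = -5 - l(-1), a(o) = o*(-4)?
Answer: 944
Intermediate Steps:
a(o) = -4*o
l(R) = 2*R (l(R) = -R*(-2) = 2*R)
N(z) = -2/3 (N(z) = -1/3 + (-5 - 2*(-1))/9 = -1/3 + (-5 - 1*(-2))/9 = -1/3 + (-5 + 2)/9 = -1/3 + (1/9)*(-3) = -1/3 - 1/3 = -2/3)
d(m) = -2/3 + 2*m + 2*m**2 (d(m) = (m - 2/3) + ((m**2 + m*m) + m) = (-2/3 + m) + ((m**2 + m**2) + m) = (-2/3 + m) + (2*m**2 + m) = (-2/3 + m) + (m + 2*m**2) = -2/3 + 2*m + 2*m**2)
d(4)*a(-6) = (-2/3 + 2*4 + 2*4**2)*(-4*(-6)) = (-2/3 + 8 + 2*16)*24 = (-2/3 + 8 + 32)*24 = (118/3)*24 = 944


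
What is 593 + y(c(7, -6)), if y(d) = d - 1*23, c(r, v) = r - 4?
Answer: 573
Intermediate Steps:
c(r, v) = -4 + r
y(d) = -23 + d (y(d) = d - 23 = -23 + d)
593 + y(c(7, -6)) = 593 + (-23 + (-4 + 7)) = 593 + (-23 + 3) = 593 - 20 = 573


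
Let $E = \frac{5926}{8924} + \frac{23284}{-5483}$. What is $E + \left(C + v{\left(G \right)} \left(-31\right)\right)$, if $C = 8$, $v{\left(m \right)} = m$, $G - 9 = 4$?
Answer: $- \frac{9751379749}{24465146} \approx -398.58$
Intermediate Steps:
$G = 13$ ($G = 9 + 4 = 13$)
$E = - \frac{87647079}{24465146}$ ($E = 5926 \cdot \frac{1}{8924} + 23284 \left(- \frac{1}{5483}\right) = \frac{2963}{4462} - \frac{23284}{5483} = - \frac{87647079}{24465146} \approx -3.5825$)
$E + \left(C + v{\left(G \right)} \left(-31\right)\right) = - \frac{87647079}{24465146} + \left(8 + 13 \left(-31\right)\right) = - \frac{87647079}{24465146} + \left(8 - 403\right) = - \frac{87647079}{24465146} - 395 = - \frac{9751379749}{24465146}$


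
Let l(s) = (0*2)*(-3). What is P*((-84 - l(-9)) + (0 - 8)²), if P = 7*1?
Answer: -140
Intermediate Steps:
P = 7
l(s) = 0 (l(s) = 0*(-3) = 0)
P*((-84 - l(-9)) + (0 - 8)²) = 7*((-84 - 1*0) + (0 - 8)²) = 7*((-84 + 0) + (-8)²) = 7*(-84 + 64) = 7*(-20) = -140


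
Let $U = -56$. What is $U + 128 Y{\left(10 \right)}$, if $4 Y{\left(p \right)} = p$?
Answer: $264$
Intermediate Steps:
$Y{\left(p \right)} = \frac{p}{4}$
$U + 128 Y{\left(10 \right)} = -56 + 128 \cdot \frac{1}{4} \cdot 10 = -56 + 128 \cdot \frac{5}{2} = -56 + 320 = 264$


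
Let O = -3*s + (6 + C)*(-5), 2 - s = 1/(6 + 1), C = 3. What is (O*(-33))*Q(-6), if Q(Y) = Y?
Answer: -70092/7 ≈ -10013.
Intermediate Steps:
s = 13/7 (s = 2 - 1/(6 + 1) = 2 - 1/7 = 2 - 1*⅐ = 2 - ⅐ = 13/7 ≈ 1.8571)
O = -354/7 (O = -3*13/7 + (6 + 3)*(-5) = -39/7 + 9*(-5) = -39/7 - 45 = -354/7 ≈ -50.571)
(O*(-33))*Q(-6) = -354/7*(-33)*(-6) = (11682/7)*(-6) = -70092/7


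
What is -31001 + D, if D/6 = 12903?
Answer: 46417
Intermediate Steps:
D = 77418 (D = 6*12903 = 77418)
-31001 + D = -31001 + 77418 = 46417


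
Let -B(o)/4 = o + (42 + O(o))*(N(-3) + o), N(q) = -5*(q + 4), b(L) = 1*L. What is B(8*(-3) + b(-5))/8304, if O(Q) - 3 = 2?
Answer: 1627/2076 ≈ 0.78372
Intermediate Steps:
b(L) = L
N(q) = -20 - 5*q (N(q) = -5*(4 + q) = -20 - 5*q)
O(Q) = 5 (O(Q) = 3 + 2 = 5)
B(o) = 940 - 192*o (B(o) = -4*(o + (42 + 5)*((-20 - 5*(-3)) + o)) = -4*(o + 47*((-20 + 15) + o)) = -4*(o + 47*(-5 + o)) = -4*(o + (-235 + 47*o)) = -4*(-235 + 48*o) = 940 - 192*o)
B(8*(-3) + b(-5))/8304 = (940 - 192*(8*(-3) - 5))/8304 = (940 - 192*(-24 - 5))*(1/8304) = (940 - 192*(-29))*(1/8304) = (940 + 5568)*(1/8304) = 6508*(1/8304) = 1627/2076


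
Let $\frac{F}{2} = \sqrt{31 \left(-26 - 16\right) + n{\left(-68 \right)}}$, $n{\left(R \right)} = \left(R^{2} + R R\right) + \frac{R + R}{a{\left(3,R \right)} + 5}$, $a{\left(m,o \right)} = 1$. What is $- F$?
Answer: $- \frac{2 \sqrt{71310}}{3} \approx -178.03$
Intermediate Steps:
$n{\left(R \right)} = 2 R^{2} + \frac{R}{3}$ ($n{\left(R \right)} = \left(R^{2} + R R\right) + \frac{R + R}{1 + 5} = \left(R^{2} + R^{2}\right) + \frac{2 R}{6} = 2 R^{2} + 2 R \frac{1}{6} = 2 R^{2} + \frac{R}{3}$)
$F = \frac{2 \sqrt{71310}}{3}$ ($F = 2 \sqrt{31 \left(-26 - 16\right) + \frac{1}{3} \left(-68\right) \left(1 + 6 \left(-68\right)\right)} = 2 \sqrt{31 \left(-42\right) + \frac{1}{3} \left(-68\right) \left(1 - 408\right)} = 2 \sqrt{-1302 + \frac{1}{3} \left(-68\right) \left(-407\right)} = 2 \sqrt{-1302 + \frac{27676}{3}} = 2 \sqrt{\frac{23770}{3}} = 2 \frac{\sqrt{71310}}{3} = \frac{2 \sqrt{71310}}{3} \approx 178.03$)
$- F = - \frac{2 \sqrt{71310}}{3}$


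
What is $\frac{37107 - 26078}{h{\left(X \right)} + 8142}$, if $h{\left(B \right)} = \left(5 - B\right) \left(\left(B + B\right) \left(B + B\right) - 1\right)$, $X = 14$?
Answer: $\frac{11029}{1095} \approx 10.072$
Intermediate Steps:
$h{\left(B \right)} = \left(-1 + 4 B^{2}\right) \left(5 - B\right)$ ($h{\left(B \right)} = \left(5 - B\right) \left(2 B 2 B - 1\right) = \left(5 - B\right) \left(4 B^{2} - 1\right) = \left(5 - B\right) \left(-1 + 4 B^{2}\right) = \left(-1 + 4 B^{2}\right) \left(5 - B\right)$)
$\frac{37107 - 26078}{h{\left(X \right)} + 8142} = \frac{37107 - 26078}{\left(-5 + 14 - 4 \cdot 14^{3} + 20 \cdot 14^{2}\right) + 8142} = \frac{11029}{\left(-5 + 14 - 10976 + 20 \cdot 196\right) + 8142} = \frac{11029}{\left(-5 + 14 - 10976 + 3920\right) + 8142} = \frac{11029}{-7047 + 8142} = \frac{11029}{1095}$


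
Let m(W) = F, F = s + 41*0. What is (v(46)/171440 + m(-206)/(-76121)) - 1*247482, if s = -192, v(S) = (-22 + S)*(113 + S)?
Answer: -403710671586183/1631273030 ≈ -2.4748e+5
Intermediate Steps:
F = -192 (F = -192 + 41*0 = -192 + 0 = -192)
m(W) = -192
(v(46)/171440 + m(-206)/(-76121)) - 1*247482 = ((-2486 + 46² + 91*46)/171440 - 192/(-76121)) - 1*247482 = ((-2486 + 2116 + 4186)*(1/171440) - 192*(-1/76121)) - 247482 = (3816*(1/171440) + 192/76121) - 247482 = (477/21430 + 192/76121) - 247482 = 40424277/1631273030 - 247482 = -403710671586183/1631273030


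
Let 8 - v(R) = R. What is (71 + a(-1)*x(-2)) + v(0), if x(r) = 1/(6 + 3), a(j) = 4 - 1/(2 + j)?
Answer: 238/3 ≈ 79.333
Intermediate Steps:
v(R) = 8 - R
x(r) = ⅑ (x(r) = 1/9 = ⅑)
(71 + a(-1)*x(-2)) + v(0) = (71 + ((7 + 4*(-1))/(2 - 1))*(⅑)) + (8 - 1*0) = (71 + ((7 - 4)/1)*(⅑)) + (8 + 0) = (71 + (1*3)*(⅑)) + 8 = (71 + 3*(⅑)) + 8 = (71 + ⅓) + 8 = 214/3 + 8 = 238/3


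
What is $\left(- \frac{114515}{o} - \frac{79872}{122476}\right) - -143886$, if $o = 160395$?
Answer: $\frac{3819658325861}{26546673} \approx 1.4388 \cdot 10^{5}$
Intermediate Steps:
$\left(- \frac{114515}{o} - \frac{79872}{122476}\right) - -143886 = \left(- \frac{114515}{160395} - \frac{79872}{122476}\right) - -143886 = \left(\left(-114515\right) \frac{1}{160395} - \frac{19968}{30619}\right) + 143886 = \left(- \frac{619}{867} - \frac{19968}{30619}\right) + 143886 = - \frac{36265417}{26546673} + 143886 = \frac{3819658325861}{26546673}$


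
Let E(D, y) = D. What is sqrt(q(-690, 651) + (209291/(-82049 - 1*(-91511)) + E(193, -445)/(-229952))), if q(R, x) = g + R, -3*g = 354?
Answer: I*sqrt(14533074428463648129)/135987864 ≈ 28.034*I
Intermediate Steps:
g = -118 (g = -1/3*354 = -118)
q(R, x) = -118 + R
sqrt(q(-690, 651) + (209291/(-82049 - 1*(-91511)) + E(193, -445)/(-229952))) = sqrt((-118 - 690) + (209291/(-82049 - 1*(-91511)) + 193/(-229952))) = sqrt(-808 + (209291/(-82049 + 91511) + 193*(-1/229952))) = sqrt(-808 + (209291/9462 - 193/229952)) = sqrt(-808 + 24062528933/1087902912) = sqrt(-854963023963/1087902912) = I*sqrt(14533074428463648129)/135987864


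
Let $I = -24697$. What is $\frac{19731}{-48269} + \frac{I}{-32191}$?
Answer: $\frac{556938872}{1553827379} \approx 0.35843$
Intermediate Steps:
$\frac{19731}{-48269} + \frac{I}{-32191} = \frac{19731}{-48269} - \frac{24697}{-32191} = 19731 \left(- \frac{1}{48269}\right) - - \frac{24697}{32191} = - \frac{19731}{48269} + \frac{24697}{32191} = \frac{556938872}{1553827379}$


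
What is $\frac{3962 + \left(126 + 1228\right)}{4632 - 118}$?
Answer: $\frac{2658}{2257} \approx 1.1777$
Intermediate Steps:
$\frac{3962 + \left(126 + 1228\right)}{4632 - 118} = \frac{3962 + 1354}{4514} = 5316 \cdot \frac{1}{4514} = \frac{2658}{2257}$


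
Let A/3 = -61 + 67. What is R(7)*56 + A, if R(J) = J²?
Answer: 2762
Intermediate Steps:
A = 18 (A = 3*(-61 + 67) = 3*6 = 18)
R(7)*56 + A = 7²*56 + 18 = 49*56 + 18 = 2744 + 18 = 2762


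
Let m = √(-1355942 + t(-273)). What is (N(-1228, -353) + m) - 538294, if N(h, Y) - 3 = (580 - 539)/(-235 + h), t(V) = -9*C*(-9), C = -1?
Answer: -787519774/1463 + I*√1356023 ≈ -5.3829e+5 + 1164.5*I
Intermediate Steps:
t(V) = -81 (t(V) = -9*(-1)*(-9) = 9*(-9) = -81)
N(h, Y) = 3 + 41/(-235 + h) (N(h, Y) = 3 + (580 - 539)/(-235 + h) = 3 + 41/(-235 + h))
m = I*√1356023 (m = √(-1355942 - 81) = √(-1356023) = I*√1356023 ≈ 1164.5*I)
(N(-1228, -353) + m) - 538294 = ((-664 + 3*(-1228))/(-235 - 1228) + I*√1356023) - 538294 = ((-664 - 3684)/(-1463) + I*√1356023) - 538294 = (-1/1463*(-4348) + I*√1356023) - 538294 = (4348/1463 + I*√1356023) - 538294 = -787519774/1463 + I*√1356023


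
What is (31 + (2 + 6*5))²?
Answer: 3969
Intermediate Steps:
(31 + (2 + 6*5))² = (31 + (2 + 30))² = (31 + 32)² = 63² = 3969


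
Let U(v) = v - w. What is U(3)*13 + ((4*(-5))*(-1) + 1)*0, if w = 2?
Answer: 13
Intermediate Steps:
U(v) = -2 + v (U(v) = v - 1*2 = v - 2 = -2 + v)
U(3)*13 + ((4*(-5))*(-1) + 1)*0 = (-2 + 3)*13 + ((4*(-5))*(-1) + 1)*0 = 1*13 + (-20*(-1) + 1)*0 = 13 + (20 + 1)*0 = 13 + 21*0 = 13 + 0 = 13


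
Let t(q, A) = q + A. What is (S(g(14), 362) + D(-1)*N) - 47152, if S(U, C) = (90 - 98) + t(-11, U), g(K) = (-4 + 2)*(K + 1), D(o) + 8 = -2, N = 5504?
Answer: -102241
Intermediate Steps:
t(q, A) = A + q
D(o) = -10 (D(o) = -8 - 2 = -10)
g(K) = -2 - 2*K (g(K) = -2*(1 + K) = -2 - 2*K)
S(U, C) = -19 + U (S(U, C) = (90 - 98) + (U - 11) = -8 + (-11 + U) = -19 + U)
(S(g(14), 362) + D(-1)*N) - 47152 = ((-19 + (-2 - 2*14)) - 10*5504) - 47152 = ((-19 + (-2 - 28)) - 55040) - 47152 = ((-19 - 30) - 55040) - 47152 = (-49 - 55040) - 47152 = -55089 - 47152 = -102241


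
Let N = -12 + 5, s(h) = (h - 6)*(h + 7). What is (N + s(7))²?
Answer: 49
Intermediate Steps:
s(h) = (-6 + h)*(7 + h)
N = -7
(N + s(7))² = (-7 + (-42 + 7 + 7²))² = (-7 + (-42 + 7 + 49))² = (-7 + 14)² = 7² = 49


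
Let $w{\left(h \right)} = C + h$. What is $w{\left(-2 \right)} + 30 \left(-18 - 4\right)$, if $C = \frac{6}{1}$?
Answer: $-656$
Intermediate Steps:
$C = 6$ ($C = 6 \cdot 1 = 6$)
$w{\left(h \right)} = 6 + h$
$w{\left(-2 \right)} + 30 \left(-18 - 4\right) = \left(6 - 2\right) + 30 \left(-18 - 4\right) = 4 + 30 \left(-22\right) = 4 - 660 = -656$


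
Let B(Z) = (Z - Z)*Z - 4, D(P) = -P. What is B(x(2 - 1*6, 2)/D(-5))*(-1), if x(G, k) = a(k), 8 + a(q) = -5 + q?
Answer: 4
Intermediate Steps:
a(q) = -13 + q (a(q) = -8 + (-5 + q) = -13 + q)
x(G, k) = -13 + k
B(Z) = -4 (B(Z) = 0*Z - 4 = 0 - 4 = -4)
B(x(2 - 1*6, 2)/D(-5))*(-1) = -4*(-1) = 4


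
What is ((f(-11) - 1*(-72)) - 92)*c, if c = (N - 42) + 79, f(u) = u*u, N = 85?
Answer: 12322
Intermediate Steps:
f(u) = u**2
c = 122 (c = (85 - 42) + 79 = 43 + 79 = 122)
((f(-11) - 1*(-72)) - 92)*c = (((-11)**2 - 1*(-72)) - 92)*122 = ((121 + 72) - 92)*122 = (193 - 92)*122 = 101*122 = 12322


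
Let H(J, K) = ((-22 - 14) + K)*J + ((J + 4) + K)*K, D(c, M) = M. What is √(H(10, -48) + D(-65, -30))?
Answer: √762 ≈ 27.604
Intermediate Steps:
H(J, K) = J*(-36 + K) + K*(4 + J + K) (H(J, K) = (-36 + K)*J + ((4 + J) + K)*K = J*(-36 + K) + (4 + J + K)*K = J*(-36 + K) + K*(4 + J + K))
√(H(10, -48) + D(-65, -30)) = √(((-48)² - 36*10 + 4*(-48) + 2*10*(-48)) - 30) = √((2304 - 360 - 192 - 960) - 30) = √(792 - 30) = √762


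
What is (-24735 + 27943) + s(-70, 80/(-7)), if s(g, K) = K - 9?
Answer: 22313/7 ≈ 3187.6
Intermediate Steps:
s(g, K) = -9 + K
(-24735 + 27943) + s(-70, 80/(-7)) = (-24735 + 27943) + (-9 + 80/(-7)) = 3208 + (-9 + 80*(-⅐)) = 3208 + (-9 - 80/7) = 3208 - 143/7 = 22313/7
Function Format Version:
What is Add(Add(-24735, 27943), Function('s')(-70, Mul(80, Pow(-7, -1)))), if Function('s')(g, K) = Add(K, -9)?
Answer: Rational(22313, 7) ≈ 3187.6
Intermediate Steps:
Function('s')(g, K) = Add(-9, K)
Add(Add(-24735, 27943), Function('s')(-70, Mul(80, Pow(-7, -1)))) = Add(Add(-24735, 27943), Add(-9, Mul(80, Pow(-7, -1)))) = Add(3208, Add(-9, Mul(80, Rational(-1, 7)))) = Add(3208, Add(-9, Rational(-80, 7))) = Add(3208, Rational(-143, 7)) = Rational(22313, 7)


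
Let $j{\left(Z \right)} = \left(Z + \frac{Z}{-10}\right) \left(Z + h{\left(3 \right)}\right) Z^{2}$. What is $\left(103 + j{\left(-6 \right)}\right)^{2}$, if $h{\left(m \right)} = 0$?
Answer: $\frac{40284409}{25} \approx 1.6114 \cdot 10^{6}$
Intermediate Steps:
$j{\left(Z \right)} = \frac{9 Z^{4}}{10}$ ($j{\left(Z \right)} = \left(Z + \frac{Z}{-10}\right) \left(Z + 0\right) Z^{2} = \left(Z + Z \left(- \frac{1}{10}\right)\right) Z Z^{2} = \left(Z - \frac{Z}{10}\right) Z Z^{2} = \frac{9 Z}{10} Z Z^{2} = \frac{9 Z^{2}}{10} Z^{2} = \frac{9 Z^{4}}{10}$)
$\left(103 + j{\left(-6 \right)}\right)^{2} = \left(103 + \frac{9 \left(-6\right)^{4}}{10}\right)^{2} = \left(103 + \frac{9}{10} \cdot 1296\right)^{2} = \left(103 + \frac{5832}{5}\right)^{2} = \left(\frac{6347}{5}\right)^{2} = \frac{40284409}{25}$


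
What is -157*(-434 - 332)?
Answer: 120262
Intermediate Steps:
-157*(-434 - 332) = -157*(-766) = 120262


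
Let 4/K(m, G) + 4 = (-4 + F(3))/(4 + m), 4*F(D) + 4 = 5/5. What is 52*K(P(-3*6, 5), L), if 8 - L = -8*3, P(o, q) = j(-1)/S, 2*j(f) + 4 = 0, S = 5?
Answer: -14976/383 ≈ -39.102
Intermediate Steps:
j(f) = -2 (j(f) = -2 + (½)*0 = -2 + 0 = -2)
F(D) = -¾ (F(D) = -1 + (5/5)/4 = -1 + (5*(⅕))/4 = -1 + (¼)*1 = -1 + ¼ = -¾)
P(o, q) = -⅖ (P(o, q) = -2/5 = -2*⅕ = -⅖)
L = 32 (L = 8 - (-8)*3 = 8 - 1*(-24) = 8 + 24 = 32)
K(m, G) = 4/(-4 - 19/(4*(4 + m))) (K(m, G) = 4/(-4 + (-4 - ¾)/(4 + m)) = 4/(-4 - 19/(4*(4 + m))))
52*K(P(-3*6, 5), L) = 52*(16*(-4 - 1*(-⅖))/(83 + 16*(-⅖))) = 52*(16*(-4 + ⅖)/(83 - 32/5)) = 52*(16*(-18/5)/(383/5)) = 52*(16*(5/383)*(-18/5)) = 52*(-288/383) = -14976/383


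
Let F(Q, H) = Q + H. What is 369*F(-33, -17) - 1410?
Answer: -19860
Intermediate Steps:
F(Q, H) = H + Q
369*F(-33, -17) - 1410 = 369*(-17 - 33) - 1410 = 369*(-50) - 1410 = -18450 - 1410 = -19860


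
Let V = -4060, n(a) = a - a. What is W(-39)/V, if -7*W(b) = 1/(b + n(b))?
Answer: -1/1108380 ≈ -9.0222e-7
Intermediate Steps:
n(a) = 0
W(b) = -1/(7*b) (W(b) = -1/(7*(b + 0)) = -1/(7*b))
W(-39)/V = -⅐/(-39)/(-4060) = -⅐*(-1/39)*(-1/4060) = (1/273)*(-1/4060) = -1/1108380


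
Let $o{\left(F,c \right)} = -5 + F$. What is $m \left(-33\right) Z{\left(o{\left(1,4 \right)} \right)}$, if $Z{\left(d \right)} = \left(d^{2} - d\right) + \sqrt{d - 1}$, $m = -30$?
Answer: $19800 + 990 i \sqrt{5} \approx 19800.0 + 2213.7 i$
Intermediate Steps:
$Z{\left(d \right)} = d^{2} + \sqrt{-1 + d} - d$ ($Z{\left(d \right)} = \left(d^{2} - d\right) + \sqrt{-1 + d} = d^{2} + \sqrt{-1 + d} - d$)
$m \left(-33\right) Z{\left(o{\left(1,4 \right)} \right)} = \left(-30\right) \left(-33\right) \left(\left(-5 + 1\right)^{2} + \sqrt{-1 + \left(-5 + 1\right)} - \left(-5 + 1\right)\right) = 990 \left(\left(-4\right)^{2} + \sqrt{-1 - 4} - -4\right) = 990 \left(16 + \sqrt{-5} + 4\right) = 990 \left(16 + i \sqrt{5} + 4\right) = 990 \left(20 + i \sqrt{5}\right) = 19800 + 990 i \sqrt{5}$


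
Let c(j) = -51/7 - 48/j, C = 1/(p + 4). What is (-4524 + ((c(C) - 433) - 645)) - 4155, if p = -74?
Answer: -44830/7 ≈ -6404.3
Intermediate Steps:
C = -1/70 (C = 1/(-74 + 4) = 1/(-70) = -1/70 ≈ -0.014286)
c(j) = -51/7 - 48/j (c(j) = -51*1/7 - 48/j = -51/7 - 48/j)
(-4524 + ((c(C) - 433) - 645)) - 4155 = (-4524 + (((-51/7 - 48/(-1/70)) - 433) - 645)) - 4155 = (-4524 + (((-51/7 - 48*(-70)) - 433) - 645)) - 4155 = (-4524 + (((-51/7 + 3360) - 433) - 645)) - 4155 = (-4524 + ((23469/7 - 433) - 645)) - 4155 = (-4524 + (20438/7 - 645)) - 4155 = (-4524 + 15923/7) - 4155 = -15745/7 - 4155 = -44830/7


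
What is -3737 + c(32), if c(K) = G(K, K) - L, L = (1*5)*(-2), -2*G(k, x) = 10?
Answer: -3732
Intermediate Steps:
G(k, x) = -5 (G(k, x) = -1/2*10 = -5)
L = -10 (L = 5*(-2) = -10)
c(K) = 5 (c(K) = -5 - 1*(-10) = -5 + 10 = 5)
-3737 + c(32) = -3737 + 5 = -3732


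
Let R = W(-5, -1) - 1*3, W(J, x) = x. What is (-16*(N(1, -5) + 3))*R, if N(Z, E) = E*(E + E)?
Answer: 3392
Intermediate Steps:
R = -4 (R = -1 - 1*3 = -1 - 3 = -4)
N(Z, E) = 2*E² (N(Z, E) = E*(2*E) = 2*E²)
(-16*(N(1, -5) + 3))*R = -16*(2*(-5)² + 3)*(-4) = -16*(2*25 + 3)*(-4) = -16*(50 + 3)*(-4) = -16*53*(-4) = -4*212*(-4) = -848*(-4) = 3392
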